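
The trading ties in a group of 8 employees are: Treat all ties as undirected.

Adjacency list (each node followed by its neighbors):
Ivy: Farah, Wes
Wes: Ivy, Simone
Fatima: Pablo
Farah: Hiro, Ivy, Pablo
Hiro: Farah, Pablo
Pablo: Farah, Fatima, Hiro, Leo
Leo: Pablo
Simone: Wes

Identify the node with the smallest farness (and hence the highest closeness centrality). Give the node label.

Farness (sum of distances to all others) for each node — Farah:12, Fatima:19, Hiro:15, Ivy:14, Leo:19, Pablo:13, Simone:24, Wes:18.
The smallest farness is 12, for Farah, so Farah has the highest closeness.

Farah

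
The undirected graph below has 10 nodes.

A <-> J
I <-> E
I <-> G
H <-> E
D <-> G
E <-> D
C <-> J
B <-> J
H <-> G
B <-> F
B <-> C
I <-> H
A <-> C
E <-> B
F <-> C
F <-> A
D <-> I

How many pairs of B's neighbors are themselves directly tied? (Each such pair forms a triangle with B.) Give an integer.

2

B's neighbors: C, E, F, and J.
Neighbor pairs that are themselves tied: B–C–F; B–C–J. Each forms one triangle with B, for 2 in total.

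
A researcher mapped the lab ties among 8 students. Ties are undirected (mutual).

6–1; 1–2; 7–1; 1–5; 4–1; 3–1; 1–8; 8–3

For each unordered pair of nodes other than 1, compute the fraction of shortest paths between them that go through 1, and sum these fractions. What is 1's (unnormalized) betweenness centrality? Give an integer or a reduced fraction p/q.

Pairs whose geodesics pass through 1 — 5–2: 1; 5–7: 1; 5–6: 1; 5–3: 1; 5–8: 1; 5–4: 1; 2–7: 1; 2–6: 1; 2–3: 1; 2–8: 1; 2–4: 1; 7–6: 1; 7–3: 1; 7–8: 1 … (+6 more pairs).
All other pairs contribute 0.
Summing the contributions gives betweenness(1) = 20.

20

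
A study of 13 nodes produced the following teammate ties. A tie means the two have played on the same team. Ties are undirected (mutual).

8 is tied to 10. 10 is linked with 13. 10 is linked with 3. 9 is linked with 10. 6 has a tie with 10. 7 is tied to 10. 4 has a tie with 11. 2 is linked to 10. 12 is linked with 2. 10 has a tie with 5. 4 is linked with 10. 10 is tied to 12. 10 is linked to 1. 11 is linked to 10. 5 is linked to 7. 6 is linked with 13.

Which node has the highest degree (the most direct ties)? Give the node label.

Degrees — 1:1, 2:2, 3:1, 4:2, 5:2, 6:2, 7:2, 8:1, 9:1, 10:12, 11:2, 12:2, 13:2.
The maximum is 12, attained only by 10.

10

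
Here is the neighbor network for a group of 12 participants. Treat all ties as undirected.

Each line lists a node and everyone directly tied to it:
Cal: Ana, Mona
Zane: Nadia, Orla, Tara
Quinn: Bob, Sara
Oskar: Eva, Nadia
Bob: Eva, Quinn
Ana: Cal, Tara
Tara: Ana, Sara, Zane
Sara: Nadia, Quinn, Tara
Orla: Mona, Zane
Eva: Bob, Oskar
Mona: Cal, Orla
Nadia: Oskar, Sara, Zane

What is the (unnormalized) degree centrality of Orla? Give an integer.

2

Orla is directly tied to Mona and Zane. That is 2 neighbors, so the degree of Orla is 2.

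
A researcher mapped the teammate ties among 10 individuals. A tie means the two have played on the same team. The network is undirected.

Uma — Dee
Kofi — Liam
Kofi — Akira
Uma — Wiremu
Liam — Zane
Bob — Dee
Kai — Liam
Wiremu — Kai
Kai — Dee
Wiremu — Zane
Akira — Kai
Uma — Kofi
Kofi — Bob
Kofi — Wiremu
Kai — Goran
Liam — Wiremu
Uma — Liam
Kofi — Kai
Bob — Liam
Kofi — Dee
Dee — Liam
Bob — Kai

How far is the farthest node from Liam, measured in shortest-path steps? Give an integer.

2

Distances from Liam: Akira:2, Bob:1, Dee:1, Goran:2, Kai:1, Kofi:1, Uma:1, Wiremu:1, Zane:1.
The largest is 2 (to Akira and Goran), so the eccentricity of Liam is 2.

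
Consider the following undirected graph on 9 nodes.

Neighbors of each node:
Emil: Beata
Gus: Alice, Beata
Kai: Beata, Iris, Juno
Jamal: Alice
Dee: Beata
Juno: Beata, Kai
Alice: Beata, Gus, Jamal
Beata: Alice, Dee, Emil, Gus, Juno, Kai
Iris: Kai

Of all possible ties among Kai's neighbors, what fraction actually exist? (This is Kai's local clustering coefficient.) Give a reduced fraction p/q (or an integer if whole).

Kai's neighbors: Beata, Iris, and Juno (k = 3).
Possible neighbor pairs: C(3,2) = 3. Edges among them: Beata–Juno → e = 1.
Clustering(Kai) = 1/3.

1/3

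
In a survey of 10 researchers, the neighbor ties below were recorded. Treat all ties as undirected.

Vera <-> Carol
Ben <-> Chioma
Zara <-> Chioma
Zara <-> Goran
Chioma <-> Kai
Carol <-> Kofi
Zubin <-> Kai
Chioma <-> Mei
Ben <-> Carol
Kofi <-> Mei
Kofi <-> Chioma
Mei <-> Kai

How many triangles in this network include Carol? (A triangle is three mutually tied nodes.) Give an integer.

Carol's neighbors are Ben, Kofi, and Vera, but none of them are tied to each other, so no triangle contains Carol.

0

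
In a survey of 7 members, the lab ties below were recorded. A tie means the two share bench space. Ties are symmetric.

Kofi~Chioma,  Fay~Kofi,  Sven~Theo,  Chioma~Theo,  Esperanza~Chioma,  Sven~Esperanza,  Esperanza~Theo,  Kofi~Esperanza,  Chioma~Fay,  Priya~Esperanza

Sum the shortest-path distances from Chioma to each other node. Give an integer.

Distances from Chioma: Esperanza:1, Fay:1, Kofi:1, Priya:2, Sven:2, Theo:1.
Sum = 1 + 1 + 1 + 2 + 2 + 1 = 8.

8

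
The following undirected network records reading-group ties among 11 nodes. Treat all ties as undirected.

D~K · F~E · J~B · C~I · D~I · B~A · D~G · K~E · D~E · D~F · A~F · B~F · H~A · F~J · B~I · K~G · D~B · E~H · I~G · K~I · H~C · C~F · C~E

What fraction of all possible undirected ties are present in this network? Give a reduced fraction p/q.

23/55

There are 23 edges and 11 nodes, so the maximum possible is C(11,2) = 55.
Density = 23/55.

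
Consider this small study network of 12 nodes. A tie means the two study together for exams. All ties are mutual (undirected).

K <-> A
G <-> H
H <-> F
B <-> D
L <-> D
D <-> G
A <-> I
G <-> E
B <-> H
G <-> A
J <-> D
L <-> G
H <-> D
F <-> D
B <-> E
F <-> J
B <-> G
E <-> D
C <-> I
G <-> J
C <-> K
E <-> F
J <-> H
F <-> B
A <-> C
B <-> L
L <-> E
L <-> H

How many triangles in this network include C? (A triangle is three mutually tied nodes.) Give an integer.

C's neighbors: A, I, and K.
Neighbor pairs that are themselves tied: C–A–I; C–A–K. Each forms one triangle with C, for 2 in total.

2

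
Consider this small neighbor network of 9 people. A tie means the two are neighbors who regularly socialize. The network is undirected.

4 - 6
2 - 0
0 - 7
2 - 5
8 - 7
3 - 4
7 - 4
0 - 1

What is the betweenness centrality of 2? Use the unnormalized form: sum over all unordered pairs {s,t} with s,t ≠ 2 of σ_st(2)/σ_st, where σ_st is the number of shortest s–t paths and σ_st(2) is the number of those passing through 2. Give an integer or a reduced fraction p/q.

Pairs whose geodesics pass through 2 — 6–5: 1; 5–4: 1; 5–7: 1; 5–0: 1; 5–3: 1; 5–8: 1; 5–1: 1.
All other pairs contribute 0.
Summing the contributions gives betweenness(2) = 7.

7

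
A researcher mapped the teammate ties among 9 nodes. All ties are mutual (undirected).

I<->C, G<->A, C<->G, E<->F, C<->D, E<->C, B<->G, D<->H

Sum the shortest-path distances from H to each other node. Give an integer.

Distances from H: A:4, B:4, C:2, D:1, E:3, F:4, G:3, I:3.
Sum = 4 + 4 + 2 + 1 + 3 + 4 + 3 + 3 = 24.

24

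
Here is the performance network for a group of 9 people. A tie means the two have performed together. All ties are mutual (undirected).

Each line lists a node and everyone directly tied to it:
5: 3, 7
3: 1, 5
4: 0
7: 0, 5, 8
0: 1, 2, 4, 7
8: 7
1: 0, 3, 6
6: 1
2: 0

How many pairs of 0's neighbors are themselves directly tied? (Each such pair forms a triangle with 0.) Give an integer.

0

0's neighbors are 1, 2, 4, and 7, but none of them are tied to each other, so no triangle contains 0.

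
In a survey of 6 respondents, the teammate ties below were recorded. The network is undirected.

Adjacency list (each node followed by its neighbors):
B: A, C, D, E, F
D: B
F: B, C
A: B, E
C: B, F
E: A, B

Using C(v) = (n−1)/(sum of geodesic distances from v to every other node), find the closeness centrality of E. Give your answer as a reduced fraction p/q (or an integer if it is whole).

Distances from E: A:1, B:1, C:2, D:2, F:2. Sum = 8.
n = 6, so closeness = 5/8.

5/8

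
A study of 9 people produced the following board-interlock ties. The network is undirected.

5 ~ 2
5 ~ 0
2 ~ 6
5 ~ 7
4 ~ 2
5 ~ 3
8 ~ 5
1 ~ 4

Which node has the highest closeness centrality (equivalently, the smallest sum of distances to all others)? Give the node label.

5

Farness (sum of distances to all others) for each node — 0:19, 1:25, 2:13, 3:19, 4:18, 5:12, 6:20, 7:19, 8:19.
The smallest farness is 12, for 5, so 5 has the highest closeness.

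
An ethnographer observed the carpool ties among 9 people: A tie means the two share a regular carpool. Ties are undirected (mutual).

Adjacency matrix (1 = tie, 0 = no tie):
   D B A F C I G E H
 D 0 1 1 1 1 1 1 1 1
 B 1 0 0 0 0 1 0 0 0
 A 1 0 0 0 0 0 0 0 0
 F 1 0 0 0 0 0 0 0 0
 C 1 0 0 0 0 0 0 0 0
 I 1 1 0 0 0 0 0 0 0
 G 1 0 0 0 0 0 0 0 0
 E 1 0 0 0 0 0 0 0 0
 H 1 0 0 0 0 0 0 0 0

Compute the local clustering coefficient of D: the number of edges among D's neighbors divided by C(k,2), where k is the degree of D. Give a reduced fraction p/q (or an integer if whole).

D's neighbors: A, B, C, E, F, G, H, and I (k = 8).
Possible neighbor pairs: C(8,2) = 28. Edges among them: B–I → e = 1.
Clustering(D) = 1/28.

1/28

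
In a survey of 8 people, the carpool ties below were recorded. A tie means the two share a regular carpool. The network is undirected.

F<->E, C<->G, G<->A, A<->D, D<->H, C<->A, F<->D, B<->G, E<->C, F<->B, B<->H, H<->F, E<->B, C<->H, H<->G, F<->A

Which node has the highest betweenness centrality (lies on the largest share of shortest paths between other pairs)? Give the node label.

F

Unnormalized betweenness of each node: A:5/3, B:7/6, C:19/12, D:1/4, E:2/3, F:37/12, G:13/12, H:5/2.
F has the largest value, 37/12, making it the main broker — the node through which the most shortest paths run.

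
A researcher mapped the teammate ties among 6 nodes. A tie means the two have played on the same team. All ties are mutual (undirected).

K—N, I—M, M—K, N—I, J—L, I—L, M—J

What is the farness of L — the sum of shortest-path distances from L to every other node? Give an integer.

9

Distances from L: I:1, J:1, K:3, M:2, N:2.
Sum = 1 + 1 + 3 + 2 + 2 = 9.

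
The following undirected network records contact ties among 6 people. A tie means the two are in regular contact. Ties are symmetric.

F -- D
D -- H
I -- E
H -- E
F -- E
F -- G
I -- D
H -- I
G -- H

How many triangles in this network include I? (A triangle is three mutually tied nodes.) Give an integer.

I's neighbors: D, E, and H.
Neighbor pairs that are themselves tied: I–D–H; I–E–H. Each forms one triangle with I, for 2 in total.

2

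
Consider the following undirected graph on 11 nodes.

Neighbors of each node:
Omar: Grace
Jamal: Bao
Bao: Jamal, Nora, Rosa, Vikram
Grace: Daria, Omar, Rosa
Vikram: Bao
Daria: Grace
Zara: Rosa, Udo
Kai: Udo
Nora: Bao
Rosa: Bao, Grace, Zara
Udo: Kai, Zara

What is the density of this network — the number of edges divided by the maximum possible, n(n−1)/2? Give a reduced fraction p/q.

There are 10 edges and 11 nodes, so the maximum possible is C(11,2) = 55.
Density = 10/55 = 2/11.

2/11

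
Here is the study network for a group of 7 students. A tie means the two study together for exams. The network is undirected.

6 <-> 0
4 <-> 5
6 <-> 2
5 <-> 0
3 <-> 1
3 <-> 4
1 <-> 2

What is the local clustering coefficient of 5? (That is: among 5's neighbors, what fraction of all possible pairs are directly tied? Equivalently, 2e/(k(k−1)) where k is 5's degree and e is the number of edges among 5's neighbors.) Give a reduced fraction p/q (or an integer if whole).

0

5's neighbors: 0 and 4 (k = 2).
Possible neighbor pairs: C(2,2) = 1. Edges among them: none → e = 0.
Clustering(5) = 0/1.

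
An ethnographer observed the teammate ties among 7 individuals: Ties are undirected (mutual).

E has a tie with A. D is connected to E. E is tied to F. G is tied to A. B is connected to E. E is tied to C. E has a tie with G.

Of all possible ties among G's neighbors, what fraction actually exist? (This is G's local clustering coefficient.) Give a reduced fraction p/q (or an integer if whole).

1

G's neighbors: A and E (k = 2).
Possible neighbor pairs: C(2,2) = 1. Edges among them: A–E → e = 1.
Clustering(G) = 1/1.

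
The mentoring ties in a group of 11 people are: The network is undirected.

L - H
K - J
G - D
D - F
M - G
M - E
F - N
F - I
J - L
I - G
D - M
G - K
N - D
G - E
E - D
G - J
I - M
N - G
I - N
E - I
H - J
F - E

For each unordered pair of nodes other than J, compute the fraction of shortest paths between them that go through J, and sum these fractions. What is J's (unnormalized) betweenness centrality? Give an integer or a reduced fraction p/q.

Pairs whose geodesics pass through J — E–H: 1; E–L: 1; G–H: 1; G–L: 1; N–H: 1; N–L: 1; F–H: 4/4; F–L: 4/4; D–H: 1; D–L: 1; M–H: 1; M–L: 1; I–H: 1; I–L: 1 … (+2 more pairs).
All other pairs contribute 0.
Summing the contributions gives betweenness(J) = 16.

16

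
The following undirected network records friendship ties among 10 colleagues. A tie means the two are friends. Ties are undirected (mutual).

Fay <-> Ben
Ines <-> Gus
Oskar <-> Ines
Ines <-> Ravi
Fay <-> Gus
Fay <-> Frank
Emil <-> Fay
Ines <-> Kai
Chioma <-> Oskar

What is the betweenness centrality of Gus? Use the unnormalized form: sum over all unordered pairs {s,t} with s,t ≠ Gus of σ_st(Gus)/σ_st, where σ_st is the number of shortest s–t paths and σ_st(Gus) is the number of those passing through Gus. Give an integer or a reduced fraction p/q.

Pairs whose geodesics pass through Gus — Fay–Oskar: 1; Fay–Kai: 1; Fay–Chioma: 1; Fay–Ravi: 1; Fay–Ines: 1; Oskar–Emil: 1; Oskar–Frank: 1; Oskar–Ben: 1; Emil–Kai: 1; Emil–Chioma: 1; Emil–Ravi: 1; Emil–Ines: 1; Kai–Frank: 1; Kai–Ben: 1 … (+6 more pairs).
All other pairs contribute 0.
Summing the contributions gives betweenness(Gus) = 20.

20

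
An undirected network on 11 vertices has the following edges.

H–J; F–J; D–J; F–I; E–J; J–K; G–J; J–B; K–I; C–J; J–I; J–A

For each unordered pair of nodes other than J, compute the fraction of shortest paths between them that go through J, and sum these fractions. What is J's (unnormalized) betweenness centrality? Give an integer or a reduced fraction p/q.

Pairs whose geodesics pass through J — I–E: 1; I–H: 1; I–G: 1; I–A: 1; I–B: 1; I–D: 1; I–C: 1; E–H: 1; E–G: 1; E–A: 1; E–B: 1; E–D: 1; E–F: 1; E–C: 1 … (+29 more pairs).
All other pairs contribute 0.
Summing the contributions gives betweenness(J) = 85/2.

85/2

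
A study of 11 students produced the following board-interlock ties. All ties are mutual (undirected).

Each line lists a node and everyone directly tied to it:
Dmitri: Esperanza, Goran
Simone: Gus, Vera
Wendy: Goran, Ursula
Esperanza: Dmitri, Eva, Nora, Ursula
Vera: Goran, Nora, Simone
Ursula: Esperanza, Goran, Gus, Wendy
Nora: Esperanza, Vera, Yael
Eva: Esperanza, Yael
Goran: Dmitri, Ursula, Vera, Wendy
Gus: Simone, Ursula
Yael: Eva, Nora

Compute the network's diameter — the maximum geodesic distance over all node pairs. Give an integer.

Eccentricity of each node (its greatest distance to any other): Dmitri:3, Esperanza:3, Eva:4, Goran:3, Gus:4, Nora:3, Simone:4, Ursula:3, Vera:3, Wendy:4, Yael:4.
The maximum eccentricity is 4, realized for instance by the pair Yael–Wendy via Yael – Nora – Vera – Goran – Wendy. So the diameter is 4.

4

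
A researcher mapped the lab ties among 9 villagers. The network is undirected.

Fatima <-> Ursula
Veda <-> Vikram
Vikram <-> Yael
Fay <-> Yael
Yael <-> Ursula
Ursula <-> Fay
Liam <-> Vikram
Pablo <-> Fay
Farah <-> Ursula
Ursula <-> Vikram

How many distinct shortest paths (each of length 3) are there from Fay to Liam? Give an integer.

The shortest distance is 3. The length-3 paths are: Fay–Ursula–Vikram–Liam; Fay–Yael–Vikram–Liam.
That gives 2 distinct shortest paths.

2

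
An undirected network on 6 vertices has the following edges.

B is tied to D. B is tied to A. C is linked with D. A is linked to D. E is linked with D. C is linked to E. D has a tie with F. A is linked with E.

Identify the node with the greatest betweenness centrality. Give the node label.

Unnormalized betweenness of each node: A:1/2, B:0, C:0, D:6, E:1/2, F:0.
D has the largest value, 6, making it the main broker — the node through which the most shortest paths run.

D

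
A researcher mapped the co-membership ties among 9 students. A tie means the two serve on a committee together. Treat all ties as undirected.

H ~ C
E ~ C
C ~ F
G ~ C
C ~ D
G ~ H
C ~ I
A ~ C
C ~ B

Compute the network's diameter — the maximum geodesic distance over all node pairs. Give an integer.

Eccentricity of each node (its greatest distance to any other): A:2, B:2, C:1, D:2, E:2, F:2, G:2, H:2, I:2.
The maximum eccentricity is 2, realized for instance by the pair A–F via A – C – F. So the diameter is 2.

2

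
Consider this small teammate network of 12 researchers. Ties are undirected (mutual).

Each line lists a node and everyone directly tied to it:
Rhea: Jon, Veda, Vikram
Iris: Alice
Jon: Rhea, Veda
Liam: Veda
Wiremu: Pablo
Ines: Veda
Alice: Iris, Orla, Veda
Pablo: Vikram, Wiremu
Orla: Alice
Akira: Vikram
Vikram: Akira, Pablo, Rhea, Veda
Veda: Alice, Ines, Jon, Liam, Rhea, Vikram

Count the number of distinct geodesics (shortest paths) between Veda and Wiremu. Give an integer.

1

The shortest distance is 3, and the only length-3 path is Veda–Vikram–Pablo–Wiremu. So there is exactly 1 shortest path.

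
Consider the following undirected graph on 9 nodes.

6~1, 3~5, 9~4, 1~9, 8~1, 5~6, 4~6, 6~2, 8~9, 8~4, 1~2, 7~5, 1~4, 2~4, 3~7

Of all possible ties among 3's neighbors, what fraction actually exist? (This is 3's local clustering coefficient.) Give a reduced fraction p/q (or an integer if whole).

3's neighbors: 5 and 7 (k = 2).
Possible neighbor pairs: C(2,2) = 1. Edges among them: 5–7 → e = 1.
Clustering(3) = 1/1.

1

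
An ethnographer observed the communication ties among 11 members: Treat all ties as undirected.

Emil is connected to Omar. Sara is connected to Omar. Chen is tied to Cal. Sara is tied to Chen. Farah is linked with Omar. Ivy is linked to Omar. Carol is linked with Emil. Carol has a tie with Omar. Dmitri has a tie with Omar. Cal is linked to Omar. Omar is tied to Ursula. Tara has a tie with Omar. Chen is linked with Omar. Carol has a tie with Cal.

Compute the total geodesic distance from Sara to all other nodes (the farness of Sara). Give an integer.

18

Distances from Sara: Cal:2, Carol:2, Chen:1, Dmitri:2, Emil:2, Farah:2, Ivy:2, Omar:1, Tara:2, Ursula:2.
Sum = 2 + 2 + 1 + 2 + 2 + 2 + 2 + 1 + 2 + 2 = 18.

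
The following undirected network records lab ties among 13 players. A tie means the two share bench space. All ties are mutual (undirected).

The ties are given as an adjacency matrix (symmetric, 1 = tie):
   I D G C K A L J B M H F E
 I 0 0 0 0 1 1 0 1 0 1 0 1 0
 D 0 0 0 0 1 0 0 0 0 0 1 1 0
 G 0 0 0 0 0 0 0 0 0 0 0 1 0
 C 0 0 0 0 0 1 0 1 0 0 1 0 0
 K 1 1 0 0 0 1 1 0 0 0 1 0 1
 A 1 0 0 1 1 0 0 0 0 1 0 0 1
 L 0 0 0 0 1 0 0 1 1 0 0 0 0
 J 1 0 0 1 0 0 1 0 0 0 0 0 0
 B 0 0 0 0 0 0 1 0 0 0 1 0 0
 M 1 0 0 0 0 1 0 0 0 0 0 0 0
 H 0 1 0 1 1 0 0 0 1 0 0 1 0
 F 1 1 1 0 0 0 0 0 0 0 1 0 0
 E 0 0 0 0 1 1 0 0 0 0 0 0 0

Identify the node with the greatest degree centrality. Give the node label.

K

Degrees — A:5, B:2, C:3, D:3, E:2, F:4, G:1, H:5, I:5, J:3, K:6, L:3, M:2.
The maximum is 6, attained only by K.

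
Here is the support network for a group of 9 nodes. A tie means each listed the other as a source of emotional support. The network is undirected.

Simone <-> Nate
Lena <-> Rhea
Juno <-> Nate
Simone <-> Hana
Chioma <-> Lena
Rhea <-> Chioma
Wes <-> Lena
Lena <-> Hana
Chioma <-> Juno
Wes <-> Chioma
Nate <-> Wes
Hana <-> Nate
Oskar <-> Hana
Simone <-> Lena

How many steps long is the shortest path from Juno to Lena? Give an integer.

2

One shortest route is Juno – Chioma – Lena, which uses 2 edges, and Juno and Lena are not directly tied, so nothing shorter exists. So d(Juno,Lena) = 2.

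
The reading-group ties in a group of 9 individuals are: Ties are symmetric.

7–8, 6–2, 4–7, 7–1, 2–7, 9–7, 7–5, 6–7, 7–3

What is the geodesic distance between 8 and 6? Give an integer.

One shortest route is 8 – 7 – 6, which uses 2 edges, and 8 and 6 are not directly tied, so nothing shorter exists. So d(8,6) = 2.

2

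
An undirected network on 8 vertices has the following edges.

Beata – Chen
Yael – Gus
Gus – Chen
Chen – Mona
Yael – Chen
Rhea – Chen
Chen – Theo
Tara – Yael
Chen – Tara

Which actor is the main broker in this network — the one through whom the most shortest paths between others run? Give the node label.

Unnormalized betweenness of each node: Beata:0, Chen:37/2, Gus:0, Mona:0, Rhea:0, Tara:0, Theo:0, Yael:1/2.
Chen has the largest value, 37/2, making it the main broker — the node through which the most shortest paths run.

Chen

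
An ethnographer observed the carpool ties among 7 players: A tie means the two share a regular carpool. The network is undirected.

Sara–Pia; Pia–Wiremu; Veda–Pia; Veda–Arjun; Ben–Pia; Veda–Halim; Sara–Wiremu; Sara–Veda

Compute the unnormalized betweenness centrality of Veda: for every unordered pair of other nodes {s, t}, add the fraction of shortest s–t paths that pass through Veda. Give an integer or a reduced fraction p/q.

Pairs whose geodesics pass through Veda — Pia–Halim: 1; Pia–Arjun: 1; Halim–Arjun: 1; Halim–Ben: 1; Halim–Wiremu: 2/2; Halim–Sara: 1; Arjun–Ben: 1; Arjun–Wiremu: 2/2; Arjun–Sara: 1.
All other pairs contribute 0.
Summing the contributions gives betweenness(Veda) = 9.

9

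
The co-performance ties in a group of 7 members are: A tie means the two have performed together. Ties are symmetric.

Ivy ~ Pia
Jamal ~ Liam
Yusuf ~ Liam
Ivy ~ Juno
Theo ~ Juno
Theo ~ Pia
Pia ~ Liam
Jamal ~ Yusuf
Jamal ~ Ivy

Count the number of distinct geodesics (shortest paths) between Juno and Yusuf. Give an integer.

1

The shortest distance is 3, and the only length-3 path is Juno–Ivy–Jamal–Yusuf. So there is exactly 1 shortest path.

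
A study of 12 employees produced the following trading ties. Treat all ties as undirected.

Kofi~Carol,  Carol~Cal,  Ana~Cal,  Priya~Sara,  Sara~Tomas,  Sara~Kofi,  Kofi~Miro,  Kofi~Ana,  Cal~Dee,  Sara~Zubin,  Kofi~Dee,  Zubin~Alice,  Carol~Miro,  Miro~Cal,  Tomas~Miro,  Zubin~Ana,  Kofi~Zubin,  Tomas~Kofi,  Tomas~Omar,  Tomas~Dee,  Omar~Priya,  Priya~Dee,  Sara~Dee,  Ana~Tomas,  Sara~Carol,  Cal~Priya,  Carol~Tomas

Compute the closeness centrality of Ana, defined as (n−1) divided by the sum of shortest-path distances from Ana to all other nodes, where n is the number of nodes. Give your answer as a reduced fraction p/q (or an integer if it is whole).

Distances from Ana: Alice:2, Cal:1, Carol:2, Dee:2, Kofi:1, Miro:2, Omar:2, Priya:2, Sara:2, Tomas:1, Zubin:1. Sum = 18.
n = 12, so closeness = 11/18.

11/18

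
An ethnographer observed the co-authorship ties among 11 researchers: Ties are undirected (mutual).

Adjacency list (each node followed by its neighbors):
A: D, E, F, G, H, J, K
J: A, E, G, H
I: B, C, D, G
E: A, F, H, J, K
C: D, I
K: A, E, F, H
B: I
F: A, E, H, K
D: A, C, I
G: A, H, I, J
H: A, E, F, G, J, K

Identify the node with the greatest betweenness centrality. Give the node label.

Unnormalized betweenness of each node: A:91/6, B:0, C:0, D:47/6, E:2/3, F:0, G:61/6, H:23/6, I:23/2, J:5/6, K:0.
A has the largest value, 91/6, making it the main broker — the node through which the most shortest paths run.

A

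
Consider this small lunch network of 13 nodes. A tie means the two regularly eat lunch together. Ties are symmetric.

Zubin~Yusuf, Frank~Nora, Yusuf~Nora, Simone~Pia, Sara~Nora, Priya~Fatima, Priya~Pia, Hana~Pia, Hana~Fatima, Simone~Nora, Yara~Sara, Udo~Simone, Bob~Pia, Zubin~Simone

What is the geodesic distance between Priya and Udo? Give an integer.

One shortest route is Priya – Pia – Simone – Udo, which uses 3 edges, and at distance 2 from Priya we only reach {Bob, Hana, Simone}, which does not include Udo. So d(Priya,Udo) = 3.

3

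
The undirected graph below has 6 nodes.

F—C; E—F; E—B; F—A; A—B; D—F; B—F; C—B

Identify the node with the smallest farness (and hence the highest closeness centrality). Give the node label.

F

Farness (sum of distances to all others) for each node — A:8, B:6, C:8, D:9, E:8, F:5.
The smallest farness is 5, for F, so F has the highest closeness.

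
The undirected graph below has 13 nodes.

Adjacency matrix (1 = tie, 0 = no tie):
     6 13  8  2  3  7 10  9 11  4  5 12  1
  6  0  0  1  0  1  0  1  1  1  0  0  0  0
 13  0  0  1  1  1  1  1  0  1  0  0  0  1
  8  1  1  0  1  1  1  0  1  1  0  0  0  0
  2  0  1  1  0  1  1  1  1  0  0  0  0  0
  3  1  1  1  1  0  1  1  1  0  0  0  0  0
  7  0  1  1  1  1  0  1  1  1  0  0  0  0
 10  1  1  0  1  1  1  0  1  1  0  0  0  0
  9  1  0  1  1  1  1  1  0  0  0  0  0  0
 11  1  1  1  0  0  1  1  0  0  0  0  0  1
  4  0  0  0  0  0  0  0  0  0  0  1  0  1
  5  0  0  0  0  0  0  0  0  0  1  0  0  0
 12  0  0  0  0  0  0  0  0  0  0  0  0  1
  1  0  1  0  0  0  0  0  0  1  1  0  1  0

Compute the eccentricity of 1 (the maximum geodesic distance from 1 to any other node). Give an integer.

Distances from 1: 2:2, 3:2, 4:1, 5:2, 6:2, 7:2, 8:2, 9:3, 10:2, 11:1, 12:1, 13:1.
The largest is 3 (to 9), so the eccentricity of 1 is 3.

3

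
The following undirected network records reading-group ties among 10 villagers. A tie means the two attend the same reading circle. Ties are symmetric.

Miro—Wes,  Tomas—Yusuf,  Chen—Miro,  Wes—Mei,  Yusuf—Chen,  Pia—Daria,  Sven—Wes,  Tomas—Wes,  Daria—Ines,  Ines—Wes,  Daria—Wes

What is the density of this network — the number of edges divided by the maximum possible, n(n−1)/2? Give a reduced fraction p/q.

There are 11 edges and 10 nodes, so the maximum possible is C(10,2) = 45.
Density = 11/45.

11/45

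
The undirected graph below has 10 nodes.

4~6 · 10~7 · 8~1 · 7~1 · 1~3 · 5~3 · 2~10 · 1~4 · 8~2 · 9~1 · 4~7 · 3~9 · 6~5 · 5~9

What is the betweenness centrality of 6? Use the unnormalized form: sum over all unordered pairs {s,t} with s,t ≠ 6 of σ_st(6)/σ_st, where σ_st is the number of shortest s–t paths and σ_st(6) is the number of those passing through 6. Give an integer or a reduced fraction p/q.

Pairs whose geodesics pass through 6 — 10–5: 1/3; 7–5: 1/3; 4–5: 1.
All other pairs contribute 0.
Summing the contributions gives betweenness(6) = 5/3.

5/3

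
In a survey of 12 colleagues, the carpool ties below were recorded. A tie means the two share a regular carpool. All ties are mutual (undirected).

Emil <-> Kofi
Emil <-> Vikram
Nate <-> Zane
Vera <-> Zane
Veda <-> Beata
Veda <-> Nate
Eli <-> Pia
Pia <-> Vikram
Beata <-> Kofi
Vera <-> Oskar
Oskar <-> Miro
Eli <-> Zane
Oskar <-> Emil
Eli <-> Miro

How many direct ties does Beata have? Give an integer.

Beata is directly tied to Kofi and Veda. That is 2 neighbors, so the degree of Beata is 2.

2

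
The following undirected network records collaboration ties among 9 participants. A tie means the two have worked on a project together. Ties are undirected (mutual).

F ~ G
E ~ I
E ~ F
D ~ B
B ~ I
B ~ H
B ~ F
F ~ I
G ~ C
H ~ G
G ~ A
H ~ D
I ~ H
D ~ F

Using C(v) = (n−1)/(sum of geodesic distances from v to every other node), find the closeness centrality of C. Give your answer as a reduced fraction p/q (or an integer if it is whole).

Distances from C: A:2, B:3, D:3, E:3, F:2, G:1, H:2, I:3. Sum = 19.
n = 9, so closeness = 8/19.

8/19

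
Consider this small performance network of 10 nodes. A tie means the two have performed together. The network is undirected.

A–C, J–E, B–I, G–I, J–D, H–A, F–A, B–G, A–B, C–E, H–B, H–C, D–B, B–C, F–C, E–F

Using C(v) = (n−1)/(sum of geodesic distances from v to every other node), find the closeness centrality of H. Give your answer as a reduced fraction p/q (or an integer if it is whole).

Distances from H: A:1, B:1, C:1, D:2, E:2, F:2, G:2, I:2, J:3. Sum = 16.
n = 10, so closeness = 9/16.

9/16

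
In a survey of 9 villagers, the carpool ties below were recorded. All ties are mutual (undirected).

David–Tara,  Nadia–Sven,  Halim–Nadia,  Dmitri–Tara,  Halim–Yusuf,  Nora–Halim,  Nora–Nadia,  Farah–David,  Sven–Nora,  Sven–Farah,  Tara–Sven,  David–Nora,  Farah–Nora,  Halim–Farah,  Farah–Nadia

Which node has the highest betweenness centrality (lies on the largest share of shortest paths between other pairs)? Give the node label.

Tara

Unnormalized betweenness of each node: David:18/5, Dmitri:0, Farah:41/10, Halim:7, Nadia:22/15, Nora:41/10, Sven:32/5, Tara:22/3, Yusuf:0.
Tara has the largest value, 22/3, making it the main broker — the node through which the most shortest paths run.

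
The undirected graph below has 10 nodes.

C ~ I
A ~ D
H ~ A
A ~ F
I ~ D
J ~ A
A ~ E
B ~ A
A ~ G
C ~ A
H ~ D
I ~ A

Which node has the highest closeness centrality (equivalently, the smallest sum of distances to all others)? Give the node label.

A

Farness (sum of distances to all others) for each node — A:9, B:17, C:16, D:15, E:17, F:17, G:17, H:16, I:15, J:17.
The smallest farness is 9, for A, so A has the highest closeness.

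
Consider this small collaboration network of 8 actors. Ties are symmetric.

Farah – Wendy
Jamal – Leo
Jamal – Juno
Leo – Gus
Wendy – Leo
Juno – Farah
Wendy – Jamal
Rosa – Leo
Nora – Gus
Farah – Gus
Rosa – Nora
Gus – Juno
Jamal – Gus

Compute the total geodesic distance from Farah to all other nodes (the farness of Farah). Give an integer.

12

Distances from Farah: Gus:1, Jamal:2, Juno:1, Leo:2, Nora:2, Rosa:3, Wendy:1.
Sum = 1 + 2 + 1 + 2 + 2 + 3 + 1 = 12.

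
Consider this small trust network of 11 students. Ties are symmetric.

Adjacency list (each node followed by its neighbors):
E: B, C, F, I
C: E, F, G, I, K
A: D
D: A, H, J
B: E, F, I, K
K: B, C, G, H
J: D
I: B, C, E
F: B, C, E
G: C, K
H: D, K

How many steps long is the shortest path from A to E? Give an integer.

5

One shortest route is A – D – H – K – C – E, which uses 5 edges, and at distance 4 from A we only reach {B, C, G}, which does not include E. So d(A,E) = 5.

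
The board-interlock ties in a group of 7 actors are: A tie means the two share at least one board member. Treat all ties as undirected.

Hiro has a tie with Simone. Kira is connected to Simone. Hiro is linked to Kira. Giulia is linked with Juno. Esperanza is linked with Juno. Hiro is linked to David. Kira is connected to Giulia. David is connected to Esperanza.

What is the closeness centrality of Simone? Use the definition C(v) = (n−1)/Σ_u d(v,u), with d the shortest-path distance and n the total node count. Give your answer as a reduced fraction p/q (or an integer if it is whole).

1/2

Distances from Simone: David:2, Esperanza:3, Giulia:2, Hiro:1, Juno:3, Kira:1. Sum = 12.
n = 7, so closeness = 6/12 = 1/2.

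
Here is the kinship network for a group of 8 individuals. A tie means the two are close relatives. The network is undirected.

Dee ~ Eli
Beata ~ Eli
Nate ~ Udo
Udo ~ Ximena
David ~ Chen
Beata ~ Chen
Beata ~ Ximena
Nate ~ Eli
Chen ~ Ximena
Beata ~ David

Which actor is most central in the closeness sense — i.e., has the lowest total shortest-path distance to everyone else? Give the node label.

Beata

Farness (sum of distances to all others) for each node — Beata:10, Chen:13, David:15, Dee:17, Eli:11, Nate:14, Udo:14, Ximena:12.
The smallest farness is 10, for Beata, so Beata has the highest closeness.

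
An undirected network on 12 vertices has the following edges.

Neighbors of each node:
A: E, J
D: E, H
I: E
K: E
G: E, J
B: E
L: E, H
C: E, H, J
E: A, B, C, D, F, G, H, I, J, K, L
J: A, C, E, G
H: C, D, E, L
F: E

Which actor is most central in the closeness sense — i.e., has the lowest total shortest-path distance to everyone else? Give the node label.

Farness (sum of distances to all others) for each node — A:20, B:21, C:19, D:20, E:11, F:21, G:20, H:18, I:21, J:18, K:21, L:20.
The smallest farness is 11, for E, so E has the highest closeness.

E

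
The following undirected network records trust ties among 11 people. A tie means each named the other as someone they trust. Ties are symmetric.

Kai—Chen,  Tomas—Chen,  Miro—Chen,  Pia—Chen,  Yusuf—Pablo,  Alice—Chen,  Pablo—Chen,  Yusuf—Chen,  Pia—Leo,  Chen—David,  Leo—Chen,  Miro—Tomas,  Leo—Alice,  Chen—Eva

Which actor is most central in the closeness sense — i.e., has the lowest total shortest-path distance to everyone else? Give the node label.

Farness (sum of distances to all others) for each node — Alice:18, Chen:10, David:19, Eva:19, Kai:19, Leo:17, Miro:18, Pablo:18, Pia:18, Tomas:18, Yusuf:18.
The smallest farness is 10, for Chen, so Chen has the highest closeness.

Chen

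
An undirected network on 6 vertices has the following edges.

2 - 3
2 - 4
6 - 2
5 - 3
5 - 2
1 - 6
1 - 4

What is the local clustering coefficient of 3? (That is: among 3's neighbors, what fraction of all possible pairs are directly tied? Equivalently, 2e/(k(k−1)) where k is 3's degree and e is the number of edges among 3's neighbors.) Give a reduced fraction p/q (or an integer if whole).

1

3's neighbors: 2 and 5 (k = 2).
Possible neighbor pairs: C(2,2) = 1. Edges among them: 2–5 → e = 1.
Clustering(3) = 1/1.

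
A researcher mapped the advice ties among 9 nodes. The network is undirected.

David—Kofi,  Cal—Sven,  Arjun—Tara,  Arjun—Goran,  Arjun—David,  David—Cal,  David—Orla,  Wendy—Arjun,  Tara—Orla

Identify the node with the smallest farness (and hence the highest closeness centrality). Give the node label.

David

Farness (sum of distances to all others) for each node — Arjun:13, Cal:17, David:12, Goran:20, Kofi:19, Orla:17, Sven:24, Tara:18, Wendy:20.
The smallest farness is 12, for David, so David has the highest closeness.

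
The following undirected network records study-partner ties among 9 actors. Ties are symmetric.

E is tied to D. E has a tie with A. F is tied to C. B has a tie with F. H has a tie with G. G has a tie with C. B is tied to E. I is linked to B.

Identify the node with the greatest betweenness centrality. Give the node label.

B

Unnormalized betweenness of each node: A:0, B:19, C:12, D:0, E:13, F:15, G:7, H:0, I:0.
B has the largest value, 19, making it the main broker — the node through which the most shortest paths run.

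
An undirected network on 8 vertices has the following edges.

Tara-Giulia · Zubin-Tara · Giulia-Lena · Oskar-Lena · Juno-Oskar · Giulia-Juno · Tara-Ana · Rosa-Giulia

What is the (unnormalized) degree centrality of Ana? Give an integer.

Ana is directly tied to Tara. That is 1 neighbor, so the degree of Ana is 1.

1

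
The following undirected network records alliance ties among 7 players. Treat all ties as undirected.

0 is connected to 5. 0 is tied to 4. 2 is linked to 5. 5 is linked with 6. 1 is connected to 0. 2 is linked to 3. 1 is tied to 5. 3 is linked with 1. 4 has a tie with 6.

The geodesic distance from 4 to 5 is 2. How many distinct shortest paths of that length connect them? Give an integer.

The shortest distance is 2. The length-2 paths are: 4–6–5; 4–0–5.
That gives 2 distinct shortest paths.

2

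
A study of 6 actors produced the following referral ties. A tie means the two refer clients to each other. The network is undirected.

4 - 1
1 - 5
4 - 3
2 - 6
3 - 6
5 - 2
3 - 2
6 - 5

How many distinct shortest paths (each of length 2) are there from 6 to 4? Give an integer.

1

The shortest distance is 2, and the only length-2 path is 6–3–4. So there is exactly 1 shortest path.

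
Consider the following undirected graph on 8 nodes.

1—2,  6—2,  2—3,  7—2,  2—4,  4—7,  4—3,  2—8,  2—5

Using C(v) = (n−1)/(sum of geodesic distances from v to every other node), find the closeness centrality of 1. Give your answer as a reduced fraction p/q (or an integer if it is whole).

7/13

Distances from 1: 2:1, 3:2, 4:2, 5:2, 6:2, 7:2, 8:2. Sum = 13.
n = 8, so closeness = 7/13.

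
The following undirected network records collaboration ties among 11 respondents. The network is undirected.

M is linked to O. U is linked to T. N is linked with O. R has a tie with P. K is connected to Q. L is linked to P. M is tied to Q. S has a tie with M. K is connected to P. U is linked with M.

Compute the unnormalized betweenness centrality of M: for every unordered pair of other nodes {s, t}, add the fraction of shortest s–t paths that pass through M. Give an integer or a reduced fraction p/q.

33

Pairs whose geodesics pass through M — L–O: 1; L–U: 1; L–T: 1; L–N: 1; L–S: 1; P–O: 1; P–U: 1; P–T: 1; P–N: 1; P–S: 1; Q–O: 1; Q–U: 1; Q–T: 1; Q–N: 1 … (+19 more pairs).
All other pairs contribute 0.
Summing the contributions gives betweenness(M) = 33.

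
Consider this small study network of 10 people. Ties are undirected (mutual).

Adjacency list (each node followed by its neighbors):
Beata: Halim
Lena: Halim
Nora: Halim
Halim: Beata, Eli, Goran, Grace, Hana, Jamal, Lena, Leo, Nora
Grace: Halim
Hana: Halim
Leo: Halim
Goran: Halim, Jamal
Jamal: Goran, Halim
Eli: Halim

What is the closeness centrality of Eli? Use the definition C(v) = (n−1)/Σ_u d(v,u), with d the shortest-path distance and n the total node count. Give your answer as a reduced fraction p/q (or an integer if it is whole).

Distances from Eli: Beata:2, Goran:2, Grace:2, Halim:1, Hana:2, Jamal:2, Lena:2, Leo:2, Nora:2. Sum = 17.
n = 10, so closeness = 9/17.

9/17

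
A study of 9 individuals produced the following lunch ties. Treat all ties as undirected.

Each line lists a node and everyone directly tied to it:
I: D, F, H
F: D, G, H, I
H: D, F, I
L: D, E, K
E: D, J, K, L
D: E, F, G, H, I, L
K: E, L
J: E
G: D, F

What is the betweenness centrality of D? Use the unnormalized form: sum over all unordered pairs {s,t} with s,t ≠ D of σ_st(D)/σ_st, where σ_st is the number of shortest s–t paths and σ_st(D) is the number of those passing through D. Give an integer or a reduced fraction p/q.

Pairs whose geodesics pass through D — L–F: 1; L–H: 1; L–G: 1; L–I: 1; F–E: 1; F–J: 1; F–K: 2/2; H–E: 1; H–J: 1; H–G: 1/2; H–K: 2/2; E–G: 1; E–I: 1; J–G: 1 … (+4 more pairs).
All other pairs contribute 0.
Summing the contributions gives betweenness(D) = 17.

17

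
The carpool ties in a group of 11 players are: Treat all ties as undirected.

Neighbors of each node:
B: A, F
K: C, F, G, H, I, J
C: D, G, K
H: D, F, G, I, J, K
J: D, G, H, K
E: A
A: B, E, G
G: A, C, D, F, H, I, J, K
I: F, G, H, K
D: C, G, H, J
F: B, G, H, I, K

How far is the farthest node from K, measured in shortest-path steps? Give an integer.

3

Distances from K: A:2, B:2, C:1, D:2, E:3, F:1, G:1, H:1, I:1, J:1.
The largest is 3 (to E), so the eccentricity of K is 3.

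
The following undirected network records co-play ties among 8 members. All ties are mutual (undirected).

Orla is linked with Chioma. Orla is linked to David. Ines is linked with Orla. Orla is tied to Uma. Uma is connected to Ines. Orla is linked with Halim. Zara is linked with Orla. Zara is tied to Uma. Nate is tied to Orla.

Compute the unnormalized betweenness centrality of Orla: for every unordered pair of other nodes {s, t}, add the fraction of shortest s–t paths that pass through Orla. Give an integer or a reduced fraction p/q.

Pairs whose geodesics pass through Orla — Zara–Nate: 1; Zara–David: 1; Zara–Chioma: 1; Zara–Ines: 1/2; Zara–Halim: 1; Nate–Uma: 1; Nate–David: 1; Nate–Chioma: 1; Nate–Ines: 1; Nate–Halim: 1; Uma–David: 1; Uma–Chioma: 1; Uma–Halim: 1; David–Chioma: 1 … (+5 more pairs).
All other pairs contribute 0.
Summing the contributions gives betweenness(Orla) = 37/2.

37/2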